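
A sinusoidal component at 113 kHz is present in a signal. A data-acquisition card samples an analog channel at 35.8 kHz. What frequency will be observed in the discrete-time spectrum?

113 kHz mod fs = 5.6 kHz.
5.6 kHz ≤ fs/2 = 17.9 kHz, appears at 5.6 kHz.

5.6 kHz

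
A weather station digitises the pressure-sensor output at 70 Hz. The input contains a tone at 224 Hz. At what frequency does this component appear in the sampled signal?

14 Hz

224 Hz mod fs = 14 Hz.
14 Hz ≤ fs/2 = 35 Hz, appears at 14 Hz.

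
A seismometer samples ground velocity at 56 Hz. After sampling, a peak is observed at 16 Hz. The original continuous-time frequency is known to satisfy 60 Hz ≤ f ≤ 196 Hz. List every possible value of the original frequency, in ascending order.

Frequencies that alias to 16 Hz are k·fs ± 16 Hz for integer k ≥ 0.
k=0: 16 Hz.
k=1: 40 Hz, 72 Hz.
k=2: 96 Hz, 128 Hz.
k=3: 152 Hz, 184 Hz.
k=4: 208 Hz, 240 Hz.
Within [60 Hz, 196 Hz]: 72 Hz, 96 Hz, 128 Hz, 152 Hz, 184 Hz.

72 Hz, 96 Hz, 128 Hz, 152 Hz, 184 Hz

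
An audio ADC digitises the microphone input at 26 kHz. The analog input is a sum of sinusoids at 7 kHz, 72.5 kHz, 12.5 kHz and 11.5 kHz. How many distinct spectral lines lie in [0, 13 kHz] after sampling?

4

fs/2 = 13 kHz.
7 kHz ≤ fs/2 = 13 kHz, passes unchanged.
72.5 kHz mod fs = 20.5 kHz.
20.5 kHz > fs/2 = 13 kHz, folds to fs − 20.5 kHz = 5.5 kHz.
12.5 kHz ≤ fs/2 = 13 kHz, passes unchanged.
11.5 kHz ≤ fs/2 = 13 kHz, passes unchanged.
Distinct values: {5.5 kHz, 7 kHz, 11.5 kHz, 12.5 kHz} → 4.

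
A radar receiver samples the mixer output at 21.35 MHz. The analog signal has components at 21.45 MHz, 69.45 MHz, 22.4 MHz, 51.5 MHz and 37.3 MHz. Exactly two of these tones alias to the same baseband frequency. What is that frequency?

fs/2 = 10.675 MHz.
21.45 MHz mod fs = 0.1 MHz.
0.1 MHz ≤ fs/2 = 10.675 MHz, appears at 0.1 MHz.
69.45 MHz mod fs = 5.4 MHz.
5.4 MHz ≤ fs/2 = 10.675 MHz, appears at 5.4 MHz.
22.4 MHz mod fs = 1.05 MHz.
1.05 MHz ≤ fs/2 = 10.675 MHz, appears at 1.05 MHz.
51.5 MHz mod fs = 8.8 MHz.
8.8 MHz ≤ fs/2 = 10.675 MHz, appears at 8.8 MHz.
37.3 MHz mod fs = 15.95 MHz.
15.95 MHz > fs/2 = 10.675 MHz, folds to fs − 15.95 MHz = 5.4 MHz.
37.3 MHz and 69.45 MHz both map to 5.4 MHz.

5.4 MHz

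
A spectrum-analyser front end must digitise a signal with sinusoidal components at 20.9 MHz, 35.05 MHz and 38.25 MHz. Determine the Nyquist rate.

76.5 MHz

Highest-frequency component: 38.25 MHz.
Nyquist rate = 2 × 38.25 MHz = 76.5 MHz.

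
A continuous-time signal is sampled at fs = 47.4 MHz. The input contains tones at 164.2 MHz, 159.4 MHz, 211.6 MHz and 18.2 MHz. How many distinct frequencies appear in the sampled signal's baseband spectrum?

3

fs/2 = 23.7 MHz.
164.2 MHz mod fs = 22 MHz.
22 MHz ≤ fs/2 = 23.7 MHz, appears at 22 MHz.
159.4 MHz mod fs = 17.2 MHz.
17.2 MHz ≤ fs/2 = 23.7 MHz, appears at 17.2 MHz.
211.6 MHz mod fs = 22 MHz.
22 MHz ≤ fs/2 = 23.7 MHz, appears at 22 MHz.
18.2 MHz ≤ fs/2 = 23.7 MHz, passes unchanged.
Distinct values: {17.2 MHz, 18.2 MHz, 22 MHz} → 3.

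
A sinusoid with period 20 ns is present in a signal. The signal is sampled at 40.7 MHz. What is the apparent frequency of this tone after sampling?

9.3 MHz

T = 20 ns → f = 1/T = 50 MHz.
50 MHz mod fs = 9.3 MHz.
9.3 MHz ≤ fs/2 = 20.35 MHz, appears at 9.3 MHz.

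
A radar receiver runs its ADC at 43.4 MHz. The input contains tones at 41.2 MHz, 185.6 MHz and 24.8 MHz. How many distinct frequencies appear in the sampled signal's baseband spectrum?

fs/2 = 21.7 MHz.
41.2 MHz > fs/2 = 21.7 MHz, folds to fs − 41.2 MHz = 2.2 MHz.
185.6 MHz mod fs = 12 MHz.
12 MHz ≤ fs/2 = 21.7 MHz, appears at 12 MHz.
24.8 MHz > fs/2 = 21.7 MHz, folds to fs − 24.8 MHz = 18.6 MHz.
Distinct values: {2.2 MHz, 12 MHz, 18.6 MHz} → 3.

3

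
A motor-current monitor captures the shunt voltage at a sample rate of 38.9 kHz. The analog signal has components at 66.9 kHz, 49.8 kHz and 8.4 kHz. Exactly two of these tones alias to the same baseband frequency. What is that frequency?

10.9 kHz

fs/2 = 19.45 kHz.
66.9 kHz mod fs = 28 kHz.
28 kHz > fs/2 = 19.45 kHz, folds to fs − 28 kHz = 10.9 kHz.
49.8 kHz mod fs = 10.9 kHz.
10.9 kHz ≤ fs/2 = 19.45 kHz, appears at 10.9 kHz.
8.4 kHz ≤ fs/2 = 19.45 kHz, passes unchanged.
49.8 kHz and 66.9 kHz both map to 10.9 kHz.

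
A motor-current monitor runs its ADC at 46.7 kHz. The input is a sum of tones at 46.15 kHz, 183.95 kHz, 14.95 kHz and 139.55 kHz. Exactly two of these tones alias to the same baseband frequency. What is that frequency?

0.55 kHz

fs/2 = 23.35 kHz.
46.15 kHz > fs/2 = 23.35 kHz, folds to fs − 46.15 kHz = 0.55 kHz.
183.95 kHz mod fs = 43.85 kHz.
43.85 kHz > fs/2 = 23.35 kHz, folds to fs − 43.85 kHz = 2.85 kHz.
14.95 kHz ≤ fs/2 = 23.35 kHz, passes unchanged.
139.55 kHz mod fs = 46.15 kHz.
46.15 kHz > fs/2 = 23.35 kHz, folds to fs − 46.15 kHz = 0.55 kHz.
46.15 kHz and 139.55 kHz both map to 0.55 kHz.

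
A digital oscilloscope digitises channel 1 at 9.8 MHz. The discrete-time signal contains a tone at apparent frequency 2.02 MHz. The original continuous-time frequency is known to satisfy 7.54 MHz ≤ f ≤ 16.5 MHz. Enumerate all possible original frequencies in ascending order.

7.78 MHz, 11.82 MHz

Frequencies that alias to 2.02 MHz are k·fs ± 2.02 MHz for integer k ≥ 0.
k=0: 2.02 MHz.
k=1: 7.78 MHz, 11.82 MHz.
k=2: 17.58 MHz, 21.62 MHz.
Within [7.54 MHz, 16.5 MHz]: 7.78 MHz, 11.82 MHz.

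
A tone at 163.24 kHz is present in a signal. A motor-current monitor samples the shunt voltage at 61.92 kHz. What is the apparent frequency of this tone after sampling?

163.24 kHz mod fs = 39.4 kHz.
39.4 kHz > fs/2 = 30.96 kHz, folds to fs − 39.4 kHz = 22.52 kHz.

22.52 kHz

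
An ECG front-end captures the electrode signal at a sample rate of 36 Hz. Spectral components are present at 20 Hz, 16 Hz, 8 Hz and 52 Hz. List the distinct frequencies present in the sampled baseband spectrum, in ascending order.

fs/2 = 18 Hz.
20 Hz > fs/2 = 18 Hz, folds to fs − 20 Hz = 16 Hz.
16 Hz ≤ fs/2 = 18 Hz, passes unchanged.
8 Hz ≤ fs/2 = 18 Hz, passes unchanged.
52 Hz mod fs = 16 Hz.
16 Hz ≤ fs/2 = 18 Hz, appears at 16 Hz.
Distinct values: {8 Hz, 16 Hz}.

8 Hz, 16 Hz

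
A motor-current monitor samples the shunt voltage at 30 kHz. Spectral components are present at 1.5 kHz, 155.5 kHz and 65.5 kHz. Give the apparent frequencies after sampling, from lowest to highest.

1.5 kHz, 5.5 kHz

fs/2 = 15 kHz.
1.5 kHz ≤ fs/2 = 15 kHz, passes unchanged.
155.5 kHz mod fs = 5.5 kHz.
5.5 kHz ≤ fs/2 = 15 kHz, appears at 5.5 kHz.
65.5 kHz mod fs = 5.5 kHz.
5.5 kHz ≤ fs/2 = 15 kHz, appears at 5.5 kHz.
Distinct values: {1.5 kHz, 5.5 kHz}.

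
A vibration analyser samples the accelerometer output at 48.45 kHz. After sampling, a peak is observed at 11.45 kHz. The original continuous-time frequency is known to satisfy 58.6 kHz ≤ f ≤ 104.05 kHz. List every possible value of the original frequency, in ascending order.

Frequencies that alias to 11.45 kHz are k·fs ± 11.45 kHz for integer k ≥ 0.
k=0: 11.45 kHz.
k=1: 37 kHz, 59.9 kHz.
k=2: 85.45 kHz, 108.35 kHz.
k=3: 133.9 kHz, 156.8 kHz.
Within [58.6 kHz, 104.05 kHz]: 59.9 kHz, 85.45 kHz.

59.9 kHz, 85.45 kHz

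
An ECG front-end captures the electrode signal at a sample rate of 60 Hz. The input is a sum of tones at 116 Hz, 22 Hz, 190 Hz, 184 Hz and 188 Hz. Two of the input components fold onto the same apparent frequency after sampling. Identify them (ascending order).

116 Hz, 184 Hz

fs/2 = 30 Hz.
116 Hz mod fs = 56 Hz.
56 Hz > fs/2 = 30 Hz, folds to fs − 56 Hz = 4 Hz.
22 Hz ≤ fs/2 = 30 Hz, passes unchanged.
190 Hz mod fs = 10 Hz.
10 Hz ≤ fs/2 = 30 Hz, appears at 10 Hz.
184 Hz mod fs = 4 Hz.
4 Hz ≤ fs/2 = 30 Hz, appears at 4 Hz.
188 Hz mod fs = 8 Hz.
8 Hz ≤ fs/2 = 30 Hz, appears at 8 Hz.
116 Hz and 184 Hz both map to 4 Hz.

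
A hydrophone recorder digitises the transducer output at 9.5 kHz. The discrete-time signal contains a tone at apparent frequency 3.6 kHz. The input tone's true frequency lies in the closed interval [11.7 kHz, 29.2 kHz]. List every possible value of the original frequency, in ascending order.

Frequencies that alias to 3.6 kHz are k·fs ± 3.6 kHz for integer k ≥ 0.
k=0: 3.6 kHz.
k=1: 5.9 kHz, 13.1 kHz.
k=2: 15.4 kHz, 22.6 kHz.
k=3: 24.9 kHz, 32.1 kHz.
k=4: 34.4 kHz, 41.6 kHz.
Within [11.7 kHz, 29.2 kHz]: 13.1 kHz, 15.4 kHz, 22.6 kHz, 24.9 kHz.

13.1 kHz, 15.4 kHz, 22.6 kHz, 24.9 kHz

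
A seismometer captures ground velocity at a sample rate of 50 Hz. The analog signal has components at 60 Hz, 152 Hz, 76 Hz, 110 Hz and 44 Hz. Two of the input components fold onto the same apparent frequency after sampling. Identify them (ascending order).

60 Hz, 110 Hz

fs/2 = 25 Hz.
60 Hz mod fs = 10 Hz.
10 Hz ≤ fs/2 = 25 Hz, appears at 10 Hz.
152 Hz mod fs = 2 Hz.
2 Hz ≤ fs/2 = 25 Hz, appears at 2 Hz.
76 Hz mod fs = 26 Hz.
26 Hz > fs/2 = 25 Hz, folds to fs − 26 Hz = 24 Hz.
110 Hz mod fs = 10 Hz.
10 Hz ≤ fs/2 = 25 Hz, appears at 10 Hz.
44 Hz > fs/2 = 25 Hz, folds to fs − 44 Hz = 6 Hz.
60 Hz and 110 Hz both map to 10 Hz.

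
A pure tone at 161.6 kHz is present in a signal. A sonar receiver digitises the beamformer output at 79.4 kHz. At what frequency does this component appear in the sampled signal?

2.8 kHz

161.6 kHz mod fs = 2.8 kHz.
2.8 kHz ≤ fs/2 = 39.7 kHz, appears at 2.8 kHz.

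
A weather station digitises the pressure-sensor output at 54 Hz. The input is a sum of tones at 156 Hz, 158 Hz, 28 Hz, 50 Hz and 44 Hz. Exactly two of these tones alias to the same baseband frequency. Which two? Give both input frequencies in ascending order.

fs/2 = 27 Hz.
156 Hz mod fs = 48 Hz.
48 Hz > fs/2 = 27 Hz, folds to fs − 48 Hz = 6 Hz.
158 Hz mod fs = 50 Hz.
50 Hz > fs/2 = 27 Hz, folds to fs − 50 Hz = 4 Hz.
28 Hz > fs/2 = 27 Hz, folds to fs − 28 Hz = 26 Hz.
50 Hz > fs/2 = 27 Hz, folds to fs − 50 Hz = 4 Hz.
44 Hz > fs/2 = 27 Hz, folds to fs − 44 Hz = 10 Hz.
50 Hz and 158 Hz both map to 4 Hz.

50 Hz, 158 Hz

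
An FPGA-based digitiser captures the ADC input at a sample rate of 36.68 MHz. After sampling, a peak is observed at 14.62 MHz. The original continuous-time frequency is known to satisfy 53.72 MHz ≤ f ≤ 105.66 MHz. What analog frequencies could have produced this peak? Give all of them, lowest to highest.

58.74 MHz, 87.98 MHz, 95.42 MHz

Frequencies that alias to 14.62 MHz are k·fs ± 14.62 MHz for integer k ≥ 0.
k=0: 14.62 MHz.
k=1: 22.06 MHz, 51.3 MHz.
k=2: 58.74 MHz, 87.98 MHz.
k=3: 95.42 MHz, 124.66 MHz.
k=4: 132.1 MHz, 161.34 MHz.
Within [53.72 MHz, 105.66 MHz]: 58.74 MHz, 87.98 MHz, 95.42 MHz.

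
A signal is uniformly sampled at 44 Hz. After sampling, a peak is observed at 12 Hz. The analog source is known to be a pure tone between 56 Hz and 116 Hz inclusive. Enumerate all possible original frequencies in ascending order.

Frequencies that alias to 12 Hz are k·fs ± 12 Hz for integer k ≥ 0.
k=0: 12 Hz.
k=1: 32 Hz, 56 Hz.
k=2: 76 Hz, 100 Hz.
k=3: 120 Hz, 144 Hz.
Within [56 Hz, 116 Hz]: 56 Hz, 76 Hz, 100 Hz.

56 Hz, 76 Hz, 100 Hz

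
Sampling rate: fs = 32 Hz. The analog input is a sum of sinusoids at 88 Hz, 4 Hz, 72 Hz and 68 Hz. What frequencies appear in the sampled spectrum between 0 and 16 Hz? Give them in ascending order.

fs/2 = 16 Hz.
88 Hz mod fs = 24 Hz.
24 Hz > fs/2 = 16 Hz, folds to fs − 24 Hz = 8 Hz.
4 Hz ≤ fs/2 = 16 Hz, passes unchanged.
72 Hz mod fs = 8 Hz.
8 Hz ≤ fs/2 = 16 Hz, appears at 8 Hz.
68 Hz mod fs = 4 Hz.
4 Hz ≤ fs/2 = 16 Hz, appears at 4 Hz.
Distinct values: {4 Hz, 8 Hz}.

4 Hz, 8 Hz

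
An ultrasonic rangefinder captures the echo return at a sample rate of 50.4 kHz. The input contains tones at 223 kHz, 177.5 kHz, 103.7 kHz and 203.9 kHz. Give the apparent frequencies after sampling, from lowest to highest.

2.3 kHz, 2.9 kHz, 21.4 kHz, 24.1 kHz

fs/2 = 25.2 kHz.
223 kHz mod fs = 21.4 kHz.
21.4 kHz ≤ fs/2 = 25.2 kHz, appears at 21.4 kHz.
177.5 kHz mod fs = 26.3 kHz.
26.3 kHz > fs/2 = 25.2 kHz, folds to fs − 26.3 kHz = 24.1 kHz.
103.7 kHz mod fs = 2.9 kHz.
2.9 kHz ≤ fs/2 = 25.2 kHz, appears at 2.9 kHz.
203.9 kHz mod fs = 2.3 kHz.
2.3 kHz ≤ fs/2 = 25.2 kHz, appears at 2.3 kHz.
Distinct values: {2.3 kHz, 2.9 kHz, 21.4 kHz, 24.1 kHz}.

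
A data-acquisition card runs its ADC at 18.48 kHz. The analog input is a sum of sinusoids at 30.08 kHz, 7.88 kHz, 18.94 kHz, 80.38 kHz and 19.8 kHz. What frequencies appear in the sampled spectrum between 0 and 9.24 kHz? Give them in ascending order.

0.46 kHz, 1.32 kHz, 6.46 kHz, 6.88 kHz, 7.88 kHz

fs/2 = 9.24 kHz.
30.08 kHz mod fs = 11.6 kHz.
11.6 kHz > fs/2 = 9.24 kHz, folds to fs − 11.6 kHz = 6.88 kHz.
7.88 kHz ≤ fs/2 = 9.24 kHz, passes unchanged.
18.94 kHz mod fs = 0.46 kHz.
0.46 kHz ≤ fs/2 = 9.24 kHz, appears at 0.46 kHz.
80.38 kHz mod fs = 6.46 kHz.
6.46 kHz ≤ fs/2 = 9.24 kHz, appears at 6.46 kHz.
19.8 kHz mod fs = 1.32 kHz.
1.32 kHz ≤ fs/2 = 9.24 kHz, appears at 1.32 kHz.
Distinct values: {0.46 kHz, 1.32 kHz, 6.46 kHz, 6.88 kHz, 7.88 kHz}.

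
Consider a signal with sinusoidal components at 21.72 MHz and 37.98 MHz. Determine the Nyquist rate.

Highest-frequency component: 37.98 MHz.
Nyquist rate = 2 × 37.98 MHz = 75.96 MHz.

75.96 MHz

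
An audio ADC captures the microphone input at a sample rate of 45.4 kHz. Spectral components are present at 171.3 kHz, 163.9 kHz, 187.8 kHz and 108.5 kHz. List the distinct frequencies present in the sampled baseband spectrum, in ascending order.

fs/2 = 22.7 kHz.
171.3 kHz mod fs = 35.1 kHz.
35.1 kHz > fs/2 = 22.7 kHz, folds to fs − 35.1 kHz = 10.3 kHz.
163.9 kHz mod fs = 27.7 kHz.
27.7 kHz > fs/2 = 22.7 kHz, folds to fs − 27.7 kHz = 17.7 kHz.
187.8 kHz mod fs = 6.2 kHz.
6.2 kHz ≤ fs/2 = 22.7 kHz, appears at 6.2 kHz.
108.5 kHz mod fs = 17.7 kHz.
17.7 kHz ≤ fs/2 = 22.7 kHz, appears at 17.7 kHz.
Distinct values: {6.2 kHz, 10.3 kHz, 17.7 kHz}.

6.2 kHz, 10.3 kHz, 17.7 kHz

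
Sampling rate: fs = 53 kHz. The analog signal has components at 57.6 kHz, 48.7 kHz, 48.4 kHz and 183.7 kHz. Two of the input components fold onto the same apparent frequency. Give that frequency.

fs/2 = 26.5 kHz.
57.6 kHz mod fs = 4.6 kHz.
4.6 kHz ≤ fs/2 = 26.5 kHz, appears at 4.6 kHz.
48.7 kHz > fs/2 = 26.5 kHz, folds to fs − 48.7 kHz = 4.3 kHz.
48.4 kHz > fs/2 = 26.5 kHz, folds to fs − 48.4 kHz = 4.6 kHz.
183.7 kHz mod fs = 24.7 kHz.
24.7 kHz ≤ fs/2 = 26.5 kHz, appears at 24.7 kHz.
48.4 kHz and 57.6 kHz both map to 4.6 kHz.

4.6 kHz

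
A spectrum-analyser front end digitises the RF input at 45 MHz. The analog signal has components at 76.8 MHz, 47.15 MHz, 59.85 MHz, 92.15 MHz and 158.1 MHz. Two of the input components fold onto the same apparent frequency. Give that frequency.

2.15 MHz

fs/2 = 22.5 MHz.
76.8 MHz mod fs = 31.8 MHz.
31.8 MHz > fs/2 = 22.5 MHz, folds to fs − 31.8 MHz = 13.2 MHz.
47.15 MHz mod fs = 2.15 MHz.
2.15 MHz ≤ fs/2 = 22.5 MHz, appears at 2.15 MHz.
59.85 MHz mod fs = 14.85 MHz.
14.85 MHz ≤ fs/2 = 22.5 MHz, appears at 14.85 MHz.
92.15 MHz mod fs = 2.15 MHz.
2.15 MHz ≤ fs/2 = 22.5 MHz, appears at 2.15 MHz.
158.1 MHz mod fs = 23.1 MHz.
23.1 MHz > fs/2 = 22.5 MHz, folds to fs − 23.1 MHz = 21.9 MHz.
47.15 MHz and 92.15 MHz both map to 2.15 MHz.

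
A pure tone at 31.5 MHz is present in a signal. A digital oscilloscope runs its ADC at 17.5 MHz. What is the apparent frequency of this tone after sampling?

3.5 MHz

31.5 MHz mod fs = 14 MHz.
14 MHz > fs/2 = 8.75 MHz, folds to fs − 14 MHz = 3.5 MHz.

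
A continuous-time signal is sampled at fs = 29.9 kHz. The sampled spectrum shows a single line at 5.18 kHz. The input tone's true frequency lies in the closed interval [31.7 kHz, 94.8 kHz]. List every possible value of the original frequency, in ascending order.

Frequencies that alias to 5.18 kHz are k·fs ± 5.18 kHz for integer k ≥ 0.
k=0: 5.18 kHz.
k=1: 24.72 kHz, 35.08 kHz.
k=2: 54.62 kHz, 64.98 kHz.
k=3: 84.52 kHz, 94.88 kHz.
k=4: 114.42 kHz, 124.78 kHz.
Within [31.7 kHz, 94.8 kHz]: 35.08 kHz, 54.62 kHz, 64.98 kHz, 84.52 kHz.

35.08 kHz, 54.62 kHz, 64.98 kHz, 84.52 kHz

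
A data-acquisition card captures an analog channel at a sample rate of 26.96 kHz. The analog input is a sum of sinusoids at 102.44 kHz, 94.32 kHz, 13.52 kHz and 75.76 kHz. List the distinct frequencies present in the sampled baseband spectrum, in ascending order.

fs/2 = 13.48 kHz.
102.44 kHz mod fs = 21.56 kHz.
21.56 kHz > fs/2 = 13.48 kHz, folds to fs − 21.56 kHz = 5.4 kHz.
94.32 kHz mod fs = 13.44 kHz.
13.44 kHz ≤ fs/2 = 13.48 kHz, appears at 13.44 kHz.
13.52 kHz > fs/2 = 13.48 kHz, folds to fs − 13.52 kHz = 13.44 kHz.
75.76 kHz mod fs = 21.84 kHz.
21.84 kHz > fs/2 = 13.48 kHz, folds to fs − 21.84 kHz = 5.12 kHz.
Distinct values: {5.12 kHz, 5.4 kHz, 13.44 kHz}.

5.12 kHz, 5.4 kHz, 13.44 kHz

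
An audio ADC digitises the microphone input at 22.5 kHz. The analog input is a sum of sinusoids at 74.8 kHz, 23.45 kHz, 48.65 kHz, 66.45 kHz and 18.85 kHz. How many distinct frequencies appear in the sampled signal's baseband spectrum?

4

fs/2 = 11.25 kHz.
74.8 kHz mod fs = 7.3 kHz.
7.3 kHz ≤ fs/2 = 11.25 kHz, appears at 7.3 kHz.
23.45 kHz mod fs = 0.95 kHz.
0.95 kHz ≤ fs/2 = 11.25 kHz, appears at 0.95 kHz.
48.65 kHz mod fs = 3.65 kHz.
3.65 kHz ≤ fs/2 = 11.25 kHz, appears at 3.65 kHz.
66.45 kHz mod fs = 21.45 kHz.
21.45 kHz > fs/2 = 11.25 kHz, folds to fs − 21.45 kHz = 1.05 kHz.
18.85 kHz > fs/2 = 11.25 kHz, folds to fs − 18.85 kHz = 3.65 kHz.
Distinct values: {0.95 kHz, 1.05 kHz, 3.65 kHz, 7.3 kHz} → 4.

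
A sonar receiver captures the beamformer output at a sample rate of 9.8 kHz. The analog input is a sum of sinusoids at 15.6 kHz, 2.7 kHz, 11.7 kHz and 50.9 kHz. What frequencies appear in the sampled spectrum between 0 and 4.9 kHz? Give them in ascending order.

fs/2 = 4.9 kHz.
15.6 kHz mod fs = 5.8 kHz.
5.8 kHz > fs/2 = 4.9 kHz, folds to fs − 5.8 kHz = 4 kHz.
2.7 kHz ≤ fs/2 = 4.9 kHz, passes unchanged.
11.7 kHz mod fs = 1.9 kHz.
1.9 kHz ≤ fs/2 = 4.9 kHz, appears at 1.9 kHz.
50.9 kHz mod fs = 1.9 kHz.
1.9 kHz ≤ fs/2 = 4.9 kHz, appears at 1.9 kHz.
Distinct values: {1.9 kHz, 2.7 kHz, 4 kHz}.

1.9 kHz, 2.7 kHz, 4 kHz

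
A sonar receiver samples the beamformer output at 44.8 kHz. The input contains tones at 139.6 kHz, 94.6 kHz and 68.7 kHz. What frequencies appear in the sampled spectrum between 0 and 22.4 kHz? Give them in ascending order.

5 kHz, 5.2 kHz, 20.9 kHz

fs/2 = 22.4 kHz.
139.6 kHz mod fs = 5.2 kHz.
5.2 kHz ≤ fs/2 = 22.4 kHz, appears at 5.2 kHz.
94.6 kHz mod fs = 5 kHz.
5 kHz ≤ fs/2 = 22.4 kHz, appears at 5 kHz.
68.7 kHz mod fs = 23.9 kHz.
23.9 kHz > fs/2 = 22.4 kHz, folds to fs − 23.9 kHz = 20.9 kHz.
Distinct values: {5 kHz, 5.2 kHz, 20.9 kHz}.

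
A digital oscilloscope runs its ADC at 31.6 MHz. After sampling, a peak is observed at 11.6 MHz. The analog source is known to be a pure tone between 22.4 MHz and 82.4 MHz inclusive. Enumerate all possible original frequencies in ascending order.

Frequencies that alias to 11.6 MHz are k·fs ± 11.6 MHz for integer k ≥ 0.
k=0: 11.6 MHz.
k=1: 20 MHz, 43.2 MHz.
k=2: 51.6 MHz, 74.8 MHz.
k=3: 83.2 MHz, 106.4 MHz.
Within [22.4 MHz, 82.4 MHz]: 43.2 MHz, 51.6 MHz, 74.8 MHz.

43.2 MHz, 51.6 MHz, 74.8 MHz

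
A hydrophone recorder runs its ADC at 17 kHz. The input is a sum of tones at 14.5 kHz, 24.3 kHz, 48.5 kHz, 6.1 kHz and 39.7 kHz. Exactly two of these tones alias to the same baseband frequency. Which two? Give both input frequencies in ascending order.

fs/2 = 8.5 kHz.
14.5 kHz > fs/2 = 8.5 kHz, folds to fs − 14.5 kHz = 2.5 kHz.
24.3 kHz mod fs = 7.3 kHz.
7.3 kHz ≤ fs/2 = 8.5 kHz, appears at 7.3 kHz.
48.5 kHz mod fs = 14.5 kHz.
14.5 kHz > fs/2 = 8.5 kHz, folds to fs − 14.5 kHz = 2.5 kHz.
6.1 kHz ≤ fs/2 = 8.5 kHz, passes unchanged.
39.7 kHz mod fs = 5.7 kHz.
5.7 kHz ≤ fs/2 = 8.5 kHz, appears at 5.7 kHz.
14.5 kHz and 48.5 kHz both map to 2.5 kHz.

14.5 kHz, 48.5 kHz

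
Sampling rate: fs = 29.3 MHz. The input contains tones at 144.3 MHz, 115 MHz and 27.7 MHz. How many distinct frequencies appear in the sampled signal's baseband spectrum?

fs/2 = 14.65 MHz.
144.3 MHz mod fs = 27.1 MHz.
27.1 MHz > fs/2 = 14.65 MHz, folds to fs − 27.1 MHz = 2.2 MHz.
115 MHz mod fs = 27.1 MHz.
27.1 MHz > fs/2 = 14.65 MHz, folds to fs − 27.1 MHz = 2.2 MHz.
27.7 MHz > fs/2 = 14.65 MHz, folds to fs − 27.7 MHz = 1.6 MHz.
Distinct values: {1.6 MHz, 2.2 MHz} → 2.

2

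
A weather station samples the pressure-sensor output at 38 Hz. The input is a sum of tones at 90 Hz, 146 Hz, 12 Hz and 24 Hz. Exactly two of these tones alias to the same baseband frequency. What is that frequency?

14 Hz

fs/2 = 19 Hz.
90 Hz mod fs = 14 Hz.
14 Hz ≤ fs/2 = 19 Hz, appears at 14 Hz.
146 Hz mod fs = 32 Hz.
32 Hz > fs/2 = 19 Hz, folds to fs − 32 Hz = 6 Hz.
12 Hz ≤ fs/2 = 19 Hz, passes unchanged.
24 Hz > fs/2 = 19 Hz, folds to fs − 24 Hz = 14 Hz.
24 Hz and 90 Hz both map to 14 Hz.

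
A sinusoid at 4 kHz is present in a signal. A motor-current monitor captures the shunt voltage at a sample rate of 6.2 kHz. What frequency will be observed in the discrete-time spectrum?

4 kHz > fs/2 = 3.1 kHz, folds to fs − 4 kHz = 2.2 kHz.

2.2 kHz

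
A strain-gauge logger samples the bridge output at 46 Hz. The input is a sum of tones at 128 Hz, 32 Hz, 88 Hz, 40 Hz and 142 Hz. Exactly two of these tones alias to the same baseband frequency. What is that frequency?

4 Hz

fs/2 = 23 Hz.
128 Hz mod fs = 36 Hz.
36 Hz > fs/2 = 23 Hz, folds to fs − 36 Hz = 10 Hz.
32 Hz > fs/2 = 23 Hz, folds to fs − 32 Hz = 14 Hz.
88 Hz mod fs = 42 Hz.
42 Hz > fs/2 = 23 Hz, folds to fs − 42 Hz = 4 Hz.
40 Hz > fs/2 = 23 Hz, folds to fs − 40 Hz = 6 Hz.
142 Hz mod fs = 4 Hz.
4 Hz ≤ fs/2 = 23 Hz, appears at 4 Hz.
88 Hz and 142 Hz both map to 4 Hz.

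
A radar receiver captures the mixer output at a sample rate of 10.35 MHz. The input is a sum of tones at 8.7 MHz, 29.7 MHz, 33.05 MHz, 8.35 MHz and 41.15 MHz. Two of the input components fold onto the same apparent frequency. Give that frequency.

fs/2 = 5.175 MHz.
8.7 MHz > fs/2 = 5.175 MHz, folds to fs − 8.7 MHz = 1.65 MHz.
29.7 MHz mod fs = 9 MHz.
9 MHz > fs/2 = 5.175 MHz, folds to fs − 9 MHz = 1.35 MHz.
33.05 MHz mod fs = 2 MHz.
2 MHz ≤ fs/2 = 5.175 MHz, appears at 2 MHz.
8.35 MHz > fs/2 = 5.175 MHz, folds to fs − 8.35 MHz = 2 MHz.
41.15 MHz mod fs = 10.1 MHz.
10.1 MHz > fs/2 = 5.175 MHz, folds to fs − 10.1 MHz = 0.25 MHz.
8.35 MHz and 33.05 MHz both map to 2 MHz.

2 MHz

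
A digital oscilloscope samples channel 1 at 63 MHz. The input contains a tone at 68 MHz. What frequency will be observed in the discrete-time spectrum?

5 MHz

68 MHz mod fs = 5 MHz.
5 MHz ≤ fs/2 = 31.5 MHz, appears at 5 MHz.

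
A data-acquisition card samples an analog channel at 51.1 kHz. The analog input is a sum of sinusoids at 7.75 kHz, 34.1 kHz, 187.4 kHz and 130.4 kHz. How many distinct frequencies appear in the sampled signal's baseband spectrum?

fs/2 = 25.55 kHz.
7.75 kHz ≤ fs/2 = 25.55 kHz, passes unchanged.
34.1 kHz > fs/2 = 25.55 kHz, folds to fs − 34.1 kHz = 17 kHz.
187.4 kHz mod fs = 34.1 kHz.
34.1 kHz > fs/2 = 25.55 kHz, folds to fs − 34.1 kHz = 17 kHz.
130.4 kHz mod fs = 28.2 kHz.
28.2 kHz > fs/2 = 25.55 kHz, folds to fs − 28.2 kHz = 22.9 kHz.
Distinct values: {7.75 kHz, 17 kHz, 22.9 kHz} → 3.

3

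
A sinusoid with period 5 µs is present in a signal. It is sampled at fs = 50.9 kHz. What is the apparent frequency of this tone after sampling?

T = 5 µs → f = 1/T = 200 kHz.
200 kHz mod fs = 47.3 kHz.
47.3 kHz > fs/2 = 25.45 kHz, folds to fs − 47.3 kHz = 3.6 kHz.

3.6 kHz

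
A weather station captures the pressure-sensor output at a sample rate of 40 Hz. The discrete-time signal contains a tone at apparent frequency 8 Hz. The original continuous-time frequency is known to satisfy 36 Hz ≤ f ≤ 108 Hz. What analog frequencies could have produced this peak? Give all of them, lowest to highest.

Frequencies that alias to 8 Hz are k·fs ± 8 Hz for integer k ≥ 0.
k=0: 8 Hz.
k=1: 32 Hz, 48 Hz.
k=2: 72 Hz, 88 Hz.
k=3: 112 Hz, 128 Hz.
Within [36 Hz, 108 Hz]: 48 Hz, 72 Hz, 88 Hz.

48 Hz, 72 Hz, 88 Hz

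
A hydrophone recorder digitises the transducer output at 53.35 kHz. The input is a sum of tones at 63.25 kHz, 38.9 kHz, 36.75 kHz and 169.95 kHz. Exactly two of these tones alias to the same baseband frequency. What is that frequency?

fs/2 = 26.675 kHz.
63.25 kHz mod fs = 9.9 kHz.
9.9 kHz ≤ fs/2 = 26.675 kHz, appears at 9.9 kHz.
38.9 kHz > fs/2 = 26.675 kHz, folds to fs − 38.9 kHz = 14.45 kHz.
36.75 kHz > fs/2 = 26.675 kHz, folds to fs − 36.75 kHz = 16.6 kHz.
169.95 kHz mod fs = 9.9 kHz.
9.9 kHz ≤ fs/2 = 26.675 kHz, appears at 9.9 kHz.
63.25 kHz and 169.95 kHz both map to 9.9 kHz.

9.9 kHz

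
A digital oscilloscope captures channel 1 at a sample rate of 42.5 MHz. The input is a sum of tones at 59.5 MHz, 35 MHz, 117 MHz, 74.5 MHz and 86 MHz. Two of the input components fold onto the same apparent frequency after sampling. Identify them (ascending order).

74.5 MHz, 117 MHz

fs/2 = 21.25 MHz.
59.5 MHz mod fs = 17 MHz.
17 MHz ≤ fs/2 = 21.25 MHz, appears at 17 MHz.
35 MHz > fs/2 = 21.25 MHz, folds to fs − 35 MHz = 7.5 MHz.
117 MHz mod fs = 32 MHz.
32 MHz > fs/2 = 21.25 MHz, folds to fs − 32 MHz = 10.5 MHz.
74.5 MHz mod fs = 32 MHz.
32 MHz > fs/2 = 21.25 MHz, folds to fs − 32 MHz = 10.5 MHz.
86 MHz mod fs = 1 MHz.
1 MHz ≤ fs/2 = 21.25 MHz, appears at 1 MHz.
74.5 MHz and 117 MHz both map to 10.5 MHz.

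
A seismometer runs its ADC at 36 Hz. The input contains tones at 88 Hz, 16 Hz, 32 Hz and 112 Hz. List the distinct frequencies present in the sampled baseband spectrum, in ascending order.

4 Hz, 16 Hz

fs/2 = 18 Hz.
88 Hz mod fs = 16 Hz.
16 Hz ≤ fs/2 = 18 Hz, appears at 16 Hz.
16 Hz ≤ fs/2 = 18 Hz, passes unchanged.
32 Hz > fs/2 = 18 Hz, folds to fs − 32 Hz = 4 Hz.
112 Hz mod fs = 4 Hz.
4 Hz ≤ fs/2 = 18 Hz, appears at 4 Hz.
Distinct values: {4 Hz, 16 Hz}.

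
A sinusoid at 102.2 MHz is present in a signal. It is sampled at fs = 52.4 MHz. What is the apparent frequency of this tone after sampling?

2.6 MHz

102.2 MHz mod fs = 49.8 MHz.
49.8 MHz > fs/2 = 26.2 MHz, folds to fs − 49.8 MHz = 2.6 MHz.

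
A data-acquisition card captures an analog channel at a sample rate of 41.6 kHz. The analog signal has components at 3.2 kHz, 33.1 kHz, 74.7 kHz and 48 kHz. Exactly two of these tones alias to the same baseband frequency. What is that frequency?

fs/2 = 20.8 kHz.
3.2 kHz ≤ fs/2 = 20.8 kHz, passes unchanged.
33.1 kHz > fs/2 = 20.8 kHz, folds to fs − 33.1 kHz = 8.5 kHz.
74.7 kHz mod fs = 33.1 kHz.
33.1 kHz > fs/2 = 20.8 kHz, folds to fs − 33.1 kHz = 8.5 kHz.
48 kHz mod fs = 6.4 kHz.
6.4 kHz ≤ fs/2 = 20.8 kHz, appears at 6.4 kHz.
33.1 kHz and 74.7 kHz both map to 8.5 kHz.

8.5 kHz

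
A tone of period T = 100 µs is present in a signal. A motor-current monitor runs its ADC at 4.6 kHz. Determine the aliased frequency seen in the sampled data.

T = 100 µs → f = 1/T = 10 kHz.
10 kHz mod fs = 0.8 kHz.
0.8 kHz ≤ fs/2 = 2.3 kHz, appears at 0.8 kHz.

0.8 kHz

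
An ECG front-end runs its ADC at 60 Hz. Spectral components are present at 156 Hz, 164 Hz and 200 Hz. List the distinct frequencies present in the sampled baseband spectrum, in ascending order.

fs/2 = 30 Hz.
156 Hz mod fs = 36 Hz.
36 Hz > fs/2 = 30 Hz, folds to fs − 36 Hz = 24 Hz.
164 Hz mod fs = 44 Hz.
44 Hz > fs/2 = 30 Hz, folds to fs − 44 Hz = 16 Hz.
200 Hz mod fs = 20 Hz.
20 Hz ≤ fs/2 = 30 Hz, appears at 20 Hz.
Distinct values: {16 Hz, 20 Hz, 24 Hz}.

16 Hz, 20 Hz, 24 Hz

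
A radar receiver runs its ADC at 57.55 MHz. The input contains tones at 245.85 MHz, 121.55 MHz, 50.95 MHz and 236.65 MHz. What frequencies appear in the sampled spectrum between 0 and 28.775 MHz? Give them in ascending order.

6.45 MHz, 6.6 MHz, 15.65 MHz

fs/2 = 28.775 MHz.
245.85 MHz mod fs = 15.65 MHz.
15.65 MHz ≤ fs/2 = 28.775 MHz, appears at 15.65 MHz.
121.55 MHz mod fs = 6.45 MHz.
6.45 MHz ≤ fs/2 = 28.775 MHz, appears at 6.45 MHz.
50.95 MHz > fs/2 = 28.775 MHz, folds to fs − 50.95 MHz = 6.6 MHz.
236.65 MHz mod fs = 6.45 MHz.
6.45 MHz ≤ fs/2 = 28.775 MHz, appears at 6.45 MHz.
Distinct values: {6.45 MHz, 6.6 MHz, 15.65 MHz}.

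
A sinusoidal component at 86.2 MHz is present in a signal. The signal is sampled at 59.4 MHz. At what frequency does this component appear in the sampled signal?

26.8 MHz

86.2 MHz mod fs = 26.8 MHz.
26.8 MHz ≤ fs/2 = 29.7 MHz, appears at 26.8 MHz.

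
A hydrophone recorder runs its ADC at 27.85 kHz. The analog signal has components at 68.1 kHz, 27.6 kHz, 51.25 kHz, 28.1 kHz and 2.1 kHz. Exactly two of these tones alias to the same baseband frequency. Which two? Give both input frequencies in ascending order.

fs/2 = 13.925 kHz.
68.1 kHz mod fs = 12.4 kHz.
12.4 kHz ≤ fs/2 = 13.925 kHz, appears at 12.4 kHz.
27.6 kHz > fs/2 = 13.925 kHz, folds to fs − 27.6 kHz = 0.25 kHz.
51.25 kHz mod fs = 23.4 kHz.
23.4 kHz > fs/2 = 13.925 kHz, folds to fs − 23.4 kHz = 4.45 kHz.
28.1 kHz mod fs = 0.25 kHz.
0.25 kHz ≤ fs/2 = 13.925 kHz, appears at 0.25 kHz.
2.1 kHz ≤ fs/2 = 13.925 kHz, passes unchanged.
27.6 kHz and 28.1 kHz both map to 0.25 kHz.

27.6 kHz, 28.1 kHz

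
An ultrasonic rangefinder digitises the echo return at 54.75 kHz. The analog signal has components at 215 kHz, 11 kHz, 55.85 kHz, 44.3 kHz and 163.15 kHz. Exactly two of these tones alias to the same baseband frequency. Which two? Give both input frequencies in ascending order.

fs/2 = 27.375 kHz.
215 kHz mod fs = 50.75 kHz.
50.75 kHz > fs/2 = 27.375 kHz, folds to fs − 50.75 kHz = 4 kHz.
11 kHz ≤ fs/2 = 27.375 kHz, passes unchanged.
55.85 kHz mod fs = 1.1 kHz.
1.1 kHz ≤ fs/2 = 27.375 kHz, appears at 1.1 kHz.
44.3 kHz > fs/2 = 27.375 kHz, folds to fs − 44.3 kHz = 10.45 kHz.
163.15 kHz mod fs = 53.65 kHz.
53.65 kHz > fs/2 = 27.375 kHz, folds to fs − 53.65 kHz = 1.1 kHz.
55.85 kHz and 163.15 kHz both map to 1.1 kHz.

55.85 kHz, 163.15 kHz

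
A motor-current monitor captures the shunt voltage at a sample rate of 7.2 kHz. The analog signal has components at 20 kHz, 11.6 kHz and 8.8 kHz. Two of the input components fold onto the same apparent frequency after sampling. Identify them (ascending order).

fs/2 = 3.6 kHz.
20 kHz mod fs = 5.6 kHz.
5.6 kHz > fs/2 = 3.6 kHz, folds to fs − 5.6 kHz = 1.6 kHz.
11.6 kHz mod fs = 4.4 kHz.
4.4 kHz > fs/2 = 3.6 kHz, folds to fs − 4.4 kHz = 2.8 kHz.
8.8 kHz mod fs = 1.6 kHz.
1.6 kHz ≤ fs/2 = 3.6 kHz, appears at 1.6 kHz.
8.8 kHz and 20 kHz both map to 1.6 kHz.

8.8 kHz, 20 kHz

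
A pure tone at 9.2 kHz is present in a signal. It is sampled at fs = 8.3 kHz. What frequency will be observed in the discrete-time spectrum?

0.9 kHz

9.2 kHz mod fs = 0.9 kHz.
0.9 kHz ≤ fs/2 = 4.15 kHz, appears at 0.9 kHz.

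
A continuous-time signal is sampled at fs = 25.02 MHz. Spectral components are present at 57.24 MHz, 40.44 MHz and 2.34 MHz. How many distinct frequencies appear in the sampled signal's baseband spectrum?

fs/2 = 12.51 MHz.
57.24 MHz mod fs = 7.2 MHz.
7.2 MHz ≤ fs/2 = 12.51 MHz, appears at 7.2 MHz.
40.44 MHz mod fs = 15.42 MHz.
15.42 MHz > fs/2 = 12.51 MHz, folds to fs − 15.42 MHz = 9.6 MHz.
2.34 MHz ≤ fs/2 = 12.51 MHz, passes unchanged.
Distinct values: {2.34 MHz, 7.2 MHz, 9.6 MHz} → 3.

3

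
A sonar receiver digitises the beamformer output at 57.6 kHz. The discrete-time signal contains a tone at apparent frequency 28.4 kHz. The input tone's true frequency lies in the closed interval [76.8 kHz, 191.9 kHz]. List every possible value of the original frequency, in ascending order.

Frequencies that alias to 28.4 kHz are k·fs ± 28.4 kHz for integer k ≥ 0.
k=0: 28.4 kHz.
k=1: 29.2 kHz, 86 kHz.
k=2: 86.8 kHz, 143.6 kHz.
k=3: 144.4 kHz, 201.2 kHz.
k=4: 202 kHz, 258.8 kHz.
Within [76.8 kHz, 191.9 kHz]: 86 kHz, 86.8 kHz, 143.6 kHz, 144.4 kHz.

86 kHz, 86.8 kHz, 143.6 kHz, 144.4 kHz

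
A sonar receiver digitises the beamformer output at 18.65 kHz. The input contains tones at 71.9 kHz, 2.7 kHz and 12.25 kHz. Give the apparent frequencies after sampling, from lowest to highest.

2.7 kHz, 6.4 kHz

fs/2 = 9.325 kHz.
71.9 kHz mod fs = 15.95 kHz.
15.95 kHz > fs/2 = 9.325 kHz, folds to fs − 15.95 kHz = 2.7 kHz.
2.7 kHz ≤ fs/2 = 9.325 kHz, passes unchanged.
12.25 kHz > fs/2 = 9.325 kHz, folds to fs − 12.25 kHz = 6.4 kHz.
Distinct values: {2.7 kHz, 6.4 kHz}.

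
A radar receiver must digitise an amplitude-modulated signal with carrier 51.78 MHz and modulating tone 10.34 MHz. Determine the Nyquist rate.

124.24 MHz

AM sidebands sit at fc ± fm = 41.44 MHz and 62.12 MHz.
Highest-frequency component: 62.12 MHz.
Nyquist rate = 2 × 62.12 MHz = 124.24 MHz.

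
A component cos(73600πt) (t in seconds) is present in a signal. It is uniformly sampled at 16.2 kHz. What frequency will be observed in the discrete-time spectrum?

ω = 73600π rad/s → f = ω/(2π) = 36800 Hz = 36.8 kHz.
36.8 kHz mod fs = 4.4 kHz.
4.4 kHz ≤ fs/2 = 8.1 kHz, appears at 4.4 kHz.

4.4 kHz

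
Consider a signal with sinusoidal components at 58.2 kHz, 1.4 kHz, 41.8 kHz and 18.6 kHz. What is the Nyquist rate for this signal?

116.4 kHz

Highest-frequency component: 58.2 kHz.
Nyquist rate = 2 × 58.2 kHz = 116.4 kHz.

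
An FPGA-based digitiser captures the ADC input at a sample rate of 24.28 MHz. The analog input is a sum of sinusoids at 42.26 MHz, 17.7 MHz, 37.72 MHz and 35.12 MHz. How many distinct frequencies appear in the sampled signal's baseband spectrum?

fs/2 = 12.14 MHz.
42.26 MHz mod fs = 17.98 MHz.
17.98 MHz > fs/2 = 12.14 MHz, folds to fs − 17.98 MHz = 6.3 MHz.
17.7 MHz > fs/2 = 12.14 MHz, folds to fs − 17.7 MHz = 6.58 MHz.
37.72 MHz mod fs = 13.44 MHz.
13.44 MHz > fs/2 = 12.14 MHz, folds to fs − 13.44 MHz = 10.84 MHz.
35.12 MHz mod fs = 10.84 MHz.
10.84 MHz ≤ fs/2 = 12.14 MHz, appears at 10.84 MHz.
Distinct values: {6.3 MHz, 6.58 MHz, 10.84 MHz} → 3.

3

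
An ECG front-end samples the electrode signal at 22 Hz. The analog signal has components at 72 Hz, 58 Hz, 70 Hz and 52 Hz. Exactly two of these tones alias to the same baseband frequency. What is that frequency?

fs/2 = 11 Hz.
72 Hz mod fs = 6 Hz.
6 Hz ≤ fs/2 = 11 Hz, appears at 6 Hz.
58 Hz mod fs = 14 Hz.
14 Hz > fs/2 = 11 Hz, folds to fs − 14 Hz = 8 Hz.
70 Hz mod fs = 4 Hz.
4 Hz ≤ fs/2 = 11 Hz, appears at 4 Hz.
52 Hz mod fs = 8 Hz.
8 Hz ≤ fs/2 = 11 Hz, appears at 8 Hz.
52 Hz and 58 Hz both map to 8 Hz.

8 Hz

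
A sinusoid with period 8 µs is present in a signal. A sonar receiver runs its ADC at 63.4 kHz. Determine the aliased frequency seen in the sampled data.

1.8 kHz

T = 8 µs → f = 1/T = 125 kHz.
125 kHz mod fs = 61.6 kHz.
61.6 kHz > fs/2 = 31.7 kHz, folds to fs − 61.6 kHz = 1.8 kHz.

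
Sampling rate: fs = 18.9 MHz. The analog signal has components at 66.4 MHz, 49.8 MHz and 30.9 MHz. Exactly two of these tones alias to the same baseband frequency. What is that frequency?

fs/2 = 9.45 MHz.
66.4 MHz mod fs = 9.7 MHz.
9.7 MHz > fs/2 = 9.45 MHz, folds to fs − 9.7 MHz = 9.2 MHz.
49.8 MHz mod fs = 12 MHz.
12 MHz > fs/2 = 9.45 MHz, folds to fs − 12 MHz = 6.9 MHz.
30.9 MHz mod fs = 12 MHz.
12 MHz > fs/2 = 9.45 MHz, folds to fs − 12 MHz = 6.9 MHz.
30.9 MHz and 49.8 MHz both map to 6.9 MHz.

6.9 MHz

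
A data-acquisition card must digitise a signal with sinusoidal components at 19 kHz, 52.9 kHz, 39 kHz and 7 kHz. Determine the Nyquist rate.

Highest-frequency component: 52.9 kHz.
Nyquist rate = 2 × 52.9 kHz = 105.8 kHz.

105.8 kHz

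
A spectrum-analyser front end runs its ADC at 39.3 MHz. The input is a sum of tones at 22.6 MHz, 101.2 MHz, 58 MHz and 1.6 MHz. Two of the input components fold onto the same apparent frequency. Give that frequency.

16.7 MHz

fs/2 = 19.65 MHz.
22.6 MHz > fs/2 = 19.65 MHz, folds to fs − 22.6 MHz = 16.7 MHz.
101.2 MHz mod fs = 22.6 MHz.
22.6 MHz > fs/2 = 19.65 MHz, folds to fs − 22.6 MHz = 16.7 MHz.
58 MHz mod fs = 18.7 MHz.
18.7 MHz ≤ fs/2 = 19.65 MHz, appears at 18.7 MHz.
1.6 MHz ≤ fs/2 = 19.65 MHz, passes unchanged.
22.6 MHz and 101.2 MHz both map to 16.7 MHz.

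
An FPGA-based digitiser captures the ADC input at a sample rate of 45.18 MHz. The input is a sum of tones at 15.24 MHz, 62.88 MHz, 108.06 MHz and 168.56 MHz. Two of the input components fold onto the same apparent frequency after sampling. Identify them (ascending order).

fs/2 = 22.59 MHz.
15.24 MHz ≤ fs/2 = 22.59 MHz, passes unchanged.
62.88 MHz mod fs = 17.7 MHz.
17.7 MHz ≤ fs/2 = 22.59 MHz, appears at 17.7 MHz.
108.06 MHz mod fs = 17.7 MHz.
17.7 MHz ≤ fs/2 = 22.59 MHz, appears at 17.7 MHz.
168.56 MHz mod fs = 33.02 MHz.
33.02 MHz > fs/2 = 22.59 MHz, folds to fs − 33.02 MHz = 12.16 MHz.
62.88 MHz and 108.06 MHz both map to 17.7 MHz.

62.88 MHz, 108.06 MHz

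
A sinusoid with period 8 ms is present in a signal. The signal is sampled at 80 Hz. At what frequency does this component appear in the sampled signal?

35 Hz

T = 8 ms → f = 1/T = 125 Hz.
125 Hz mod fs = 45 Hz.
45 Hz > fs/2 = 40 Hz, folds to fs − 45 Hz = 35 Hz.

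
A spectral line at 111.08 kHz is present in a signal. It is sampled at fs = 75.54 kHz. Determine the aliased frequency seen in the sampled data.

35.54 kHz

111.08 kHz mod fs = 35.54 kHz.
35.54 kHz ≤ fs/2 = 37.77 kHz, appears at 35.54 kHz.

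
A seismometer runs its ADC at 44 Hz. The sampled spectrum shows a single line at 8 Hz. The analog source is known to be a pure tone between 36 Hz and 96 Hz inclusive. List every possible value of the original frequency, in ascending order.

36 Hz, 52 Hz, 80 Hz, 96 Hz

Frequencies that alias to 8 Hz are k·fs ± 8 Hz for integer k ≥ 0.
k=0: 8 Hz.
k=1: 36 Hz, 52 Hz.
k=2: 80 Hz, 96 Hz.
k=3: 124 Hz, 140 Hz.
Within [36 Hz, 96 Hz]: 36 Hz, 52 Hz, 80 Hz, 96 Hz.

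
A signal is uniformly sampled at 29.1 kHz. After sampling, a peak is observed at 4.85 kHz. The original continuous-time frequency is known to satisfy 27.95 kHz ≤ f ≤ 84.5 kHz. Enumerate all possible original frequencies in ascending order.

33.95 kHz, 53.35 kHz, 63.05 kHz, 82.45 kHz

Frequencies that alias to 4.85 kHz are k·fs ± 4.85 kHz for integer k ≥ 0.
k=0: 4.85 kHz.
k=1: 24.25 kHz, 33.95 kHz.
k=2: 53.35 kHz, 63.05 kHz.
k=3: 82.45 kHz, 92.15 kHz.
k=4: 111.55 kHz, 121.25 kHz.
Within [27.95 kHz, 84.5 kHz]: 33.95 kHz, 53.35 kHz, 63.05 kHz, 82.45 kHz.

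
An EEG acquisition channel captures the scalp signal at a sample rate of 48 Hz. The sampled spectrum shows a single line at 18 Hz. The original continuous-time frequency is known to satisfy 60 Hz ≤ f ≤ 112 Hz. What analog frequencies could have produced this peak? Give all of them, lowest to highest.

66 Hz, 78 Hz

Frequencies that alias to 18 Hz are k·fs ± 18 Hz for integer k ≥ 0.
k=0: 18 Hz.
k=1: 30 Hz, 66 Hz.
k=2: 78 Hz, 114 Hz.
k=3: 126 Hz, 162 Hz.
Within [60 Hz, 112 Hz]: 66 Hz, 78 Hz.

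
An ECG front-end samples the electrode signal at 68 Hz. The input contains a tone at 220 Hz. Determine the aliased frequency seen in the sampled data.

16 Hz

220 Hz mod fs = 16 Hz.
16 Hz ≤ fs/2 = 34 Hz, appears at 16 Hz.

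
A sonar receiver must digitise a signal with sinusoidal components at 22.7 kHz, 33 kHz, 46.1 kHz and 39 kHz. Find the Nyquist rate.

92.2 kHz

Highest-frequency component: 46.1 kHz.
Nyquist rate = 2 × 46.1 kHz = 92.2 kHz.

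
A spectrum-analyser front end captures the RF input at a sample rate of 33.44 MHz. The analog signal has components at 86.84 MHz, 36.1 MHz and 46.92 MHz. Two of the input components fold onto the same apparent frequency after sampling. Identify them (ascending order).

fs/2 = 16.72 MHz.
86.84 MHz mod fs = 19.96 MHz.
19.96 MHz > fs/2 = 16.72 MHz, folds to fs − 19.96 MHz = 13.48 MHz.
36.1 MHz mod fs = 2.66 MHz.
2.66 MHz ≤ fs/2 = 16.72 MHz, appears at 2.66 MHz.
46.92 MHz mod fs = 13.48 MHz.
13.48 MHz ≤ fs/2 = 16.72 MHz, appears at 13.48 MHz.
46.92 MHz and 86.84 MHz both map to 13.48 MHz.

46.92 MHz, 86.84 MHz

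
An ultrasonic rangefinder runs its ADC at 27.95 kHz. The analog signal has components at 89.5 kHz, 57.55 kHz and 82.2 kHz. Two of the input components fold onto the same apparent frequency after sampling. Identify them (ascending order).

57.55 kHz, 82.2 kHz

fs/2 = 13.975 kHz.
89.5 kHz mod fs = 5.65 kHz.
5.65 kHz ≤ fs/2 = 13.975 kHz, appears at 5.65 kHz.
57.55 kHz mod fs = 1.65 kHz.
1.65 kHz ≤ fs/2 = 13.975 kHz, appears at 1.65 kHz.
82.2 kHz mod fs = 26.3 kHz.
26.3 kHz > fs/2 = 13.975 kHz, folds to fs − 26.3 kHz = 1.65 kHz.
57.55 kHz and 82.2 kHz both map to 1.65 kHz.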